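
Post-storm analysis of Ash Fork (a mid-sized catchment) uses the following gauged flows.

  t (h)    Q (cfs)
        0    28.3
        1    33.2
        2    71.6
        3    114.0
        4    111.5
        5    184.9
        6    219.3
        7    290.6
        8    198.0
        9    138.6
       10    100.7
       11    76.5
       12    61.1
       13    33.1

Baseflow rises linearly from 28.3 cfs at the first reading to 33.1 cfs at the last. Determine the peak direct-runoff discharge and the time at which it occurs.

Subtracting baseflow gives direct-runoff ordinates: 0.00, 4.53, 42.56, 84.59, 81.72, 154.75, 188.78, 259.72, 166.75, 106.98, 68.71, 44.14, 28.37, 0.00 cfs.
The maximum is 259.72 cfs, occurring at the reading for t = 7 h.

Q_p = 259.72 cfs at t = 7 h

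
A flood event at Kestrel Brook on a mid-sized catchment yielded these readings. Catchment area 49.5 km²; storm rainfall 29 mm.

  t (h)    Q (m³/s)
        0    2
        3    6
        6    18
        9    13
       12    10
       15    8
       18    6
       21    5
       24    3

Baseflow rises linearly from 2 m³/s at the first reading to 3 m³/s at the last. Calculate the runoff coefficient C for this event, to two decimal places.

C ≈ 0.36

ΣQ_DR = 48.50 m³/s; V = ΣQ_DR·Δt = 5.238 × 10^5 m³.
Runoff depth d = V / A = 10.58 mm.
C = d / P = 10.58 / 29 = 0.36.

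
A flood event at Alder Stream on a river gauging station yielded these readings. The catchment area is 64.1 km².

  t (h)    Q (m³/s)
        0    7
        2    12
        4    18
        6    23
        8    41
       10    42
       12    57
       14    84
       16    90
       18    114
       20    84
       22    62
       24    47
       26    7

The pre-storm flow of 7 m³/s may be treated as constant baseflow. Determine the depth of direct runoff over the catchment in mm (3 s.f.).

d ≈ 66.3 mm

Direct runoff: 0.0, 5.0, 11.0, 16.0, 34.0, 35.0, 50.0, 77.0, 83.0, 107.0, 77.0, 55.0, 40.0, 0.0 m³/s; ΣQ_DR = 590.0 m³/s.
V = ΣQ_DR · Δt = 590.0 × 7200 s = 4.248 × 10^6 m³.
Over A = 64.1 km², depth = V / A = 66.3 mm.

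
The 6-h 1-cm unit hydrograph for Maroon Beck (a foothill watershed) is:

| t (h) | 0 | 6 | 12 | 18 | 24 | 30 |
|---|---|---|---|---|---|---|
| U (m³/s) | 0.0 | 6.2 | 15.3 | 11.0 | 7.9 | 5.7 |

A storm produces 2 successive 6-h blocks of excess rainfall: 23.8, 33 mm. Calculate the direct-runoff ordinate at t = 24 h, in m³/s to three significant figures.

By discrete convolution, Q_j = Σ (P_i / 10 mm) · U_{j−i}.
At t = 24 h (j=4): Q = (23.8/10)·7.9 + (33/10)·11.0 = 55.1 m³/s.

Q ≈ 55.1 m³/s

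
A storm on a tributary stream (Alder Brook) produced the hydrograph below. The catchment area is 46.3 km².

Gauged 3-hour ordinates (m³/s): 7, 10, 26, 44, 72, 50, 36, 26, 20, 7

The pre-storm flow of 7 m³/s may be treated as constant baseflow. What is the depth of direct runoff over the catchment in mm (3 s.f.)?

d ≈ 53.2 mm

Direct runoff: 0.0, 3.0, 19.0, 37.0, 65.0, 43.0, 29.0, 19.0, 13.0, 0.0 m³/s; ΣQ_DR = 228.0 m³/s.
V = ΣQ_DR · Δt = 228.0 × 10800 s = 2.462 × 10^6 m³.
Over A = 46.3 km², depth = V / A = 53.2 mm.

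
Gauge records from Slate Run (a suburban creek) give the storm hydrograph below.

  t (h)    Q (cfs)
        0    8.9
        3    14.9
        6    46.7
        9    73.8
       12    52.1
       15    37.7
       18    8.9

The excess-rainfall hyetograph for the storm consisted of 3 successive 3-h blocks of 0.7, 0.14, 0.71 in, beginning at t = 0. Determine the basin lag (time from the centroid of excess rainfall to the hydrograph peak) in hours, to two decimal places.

t_L ≈ 4.48 h

Centroid of excess rainfall: t_c = Σ P_i·t̄_i / ΣP_i = 4.5194 h (block centres at 1.5, 4.5, 7.5 h).
Hydrograph peak occurs at t = 9 h, so basin lag t_L = 9 − 4.5194 = 4.48 h.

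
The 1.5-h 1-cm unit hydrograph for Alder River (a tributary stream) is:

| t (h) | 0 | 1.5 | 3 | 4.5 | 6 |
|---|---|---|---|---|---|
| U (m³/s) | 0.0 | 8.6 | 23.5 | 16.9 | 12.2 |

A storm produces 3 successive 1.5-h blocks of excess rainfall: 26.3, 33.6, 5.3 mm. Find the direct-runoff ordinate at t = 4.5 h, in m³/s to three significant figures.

By discrete convolution, Q_j = Σ (P_i / 10 mm) · U_{j−i}.
At t = 4.5 h (j=3): Q = (26.3/10)·16.9 + (33.6/10)·23.5 + (5.3/10)·8.6 = 128 m³/s.

Q ≈ 128 m³/s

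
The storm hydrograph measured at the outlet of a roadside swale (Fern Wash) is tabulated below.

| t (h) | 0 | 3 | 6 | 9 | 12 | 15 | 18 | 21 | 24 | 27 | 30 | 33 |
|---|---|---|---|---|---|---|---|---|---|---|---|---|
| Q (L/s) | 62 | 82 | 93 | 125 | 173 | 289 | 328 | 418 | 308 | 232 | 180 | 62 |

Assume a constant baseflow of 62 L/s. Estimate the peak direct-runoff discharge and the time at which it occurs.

Subtracting baseflow gives direct-runoff ordinates: 0.0, 20.0, 31.0, 63.0, 111.0, 227.0, 266.0, 356.0, 246.0, 170.0, 118.0, 0.0 L/s.
The maximum is 356.0 L/s, occurring at the reading for t = 21 h.

Q_p = 356.0 L/s at t = 21 h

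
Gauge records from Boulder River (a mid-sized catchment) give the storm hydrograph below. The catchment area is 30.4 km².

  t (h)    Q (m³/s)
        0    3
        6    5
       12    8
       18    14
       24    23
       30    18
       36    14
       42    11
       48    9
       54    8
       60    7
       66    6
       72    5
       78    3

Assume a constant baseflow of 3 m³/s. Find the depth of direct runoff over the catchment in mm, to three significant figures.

Direct runoff: 0.0, 2.0, 5.0, 11.0, 20.0, 15.0, 11.0, 8.0, 6.0, 5.0, 4.0, 3.0, 2.0, 0.0 m³/s; ΣQ_DR = 92.00 m³/s.
V = ΣQ_DR · Δt = 92.00 × 21600 s = 1.987 × 10^6 m³.
Over A = 30.4 km², depth = V / A = 65.4 mm.

d ≈ 65.4 mm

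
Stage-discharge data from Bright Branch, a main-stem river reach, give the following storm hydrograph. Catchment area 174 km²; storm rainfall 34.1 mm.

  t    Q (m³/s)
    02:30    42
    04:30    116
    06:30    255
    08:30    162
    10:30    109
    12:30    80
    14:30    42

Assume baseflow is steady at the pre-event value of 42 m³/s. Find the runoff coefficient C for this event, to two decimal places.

ΣQ_DR = 512.0 m³/s; V = ΣQ_DR·Δt = 3.686 × 10^6 m³.
Runoff depth d = V / A = 21.19 mm.
C = d / P = 21.19 / 34.1 = 0.62.

C ≈ 0.62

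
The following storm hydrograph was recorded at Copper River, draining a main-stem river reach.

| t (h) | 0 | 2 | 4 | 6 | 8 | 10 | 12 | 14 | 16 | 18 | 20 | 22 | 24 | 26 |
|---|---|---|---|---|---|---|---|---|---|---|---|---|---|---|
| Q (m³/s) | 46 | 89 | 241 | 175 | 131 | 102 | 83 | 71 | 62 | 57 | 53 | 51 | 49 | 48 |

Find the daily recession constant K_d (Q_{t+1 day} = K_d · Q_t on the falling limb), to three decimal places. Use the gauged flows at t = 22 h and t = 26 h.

K_d ≈ 0.695

Between t = 22 h and t = 26 h the flow falls from 51 to 48 m³/s over 2×2 h = 4 h.
Per-interval ratio K = (48/51)^(1/2) = 0.9701; K_d = K^(24/2) = 0.695.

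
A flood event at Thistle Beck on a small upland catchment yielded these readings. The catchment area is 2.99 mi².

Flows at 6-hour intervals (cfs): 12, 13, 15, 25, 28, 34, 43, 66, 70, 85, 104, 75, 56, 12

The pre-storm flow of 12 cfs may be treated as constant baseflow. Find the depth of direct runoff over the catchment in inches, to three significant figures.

Direct runoff: 0.0, 1.0, 3.0, 13.0, 16.0, 22.0, 31.0, 54.0, 58.0, 73.0, 92.0, 63.0, 44.0, 0.0 cfs; ΣQ_DR = 470.0 cfs.
V = ΣQ_DR · Δt = 470.0 × 21600 s = 1.015 × 10^7 ft³.
Over A = 2.99 mi², depth = V / A = 1.46 in.

d ≈ 1.46 in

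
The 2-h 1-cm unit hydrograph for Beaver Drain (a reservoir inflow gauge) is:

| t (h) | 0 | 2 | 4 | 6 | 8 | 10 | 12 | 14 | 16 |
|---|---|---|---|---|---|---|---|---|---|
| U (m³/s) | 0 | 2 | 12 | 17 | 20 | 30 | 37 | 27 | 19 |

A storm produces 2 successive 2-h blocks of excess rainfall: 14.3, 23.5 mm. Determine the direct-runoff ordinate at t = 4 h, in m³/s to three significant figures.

Q ≈ 21.9 m³/s

By discrete convolution, Q_j = Σ (P_i / 10 mm) · U_{j−i}.
At t = 4 h (j=2): Q = (14.3/10)·12 + (23.5/10)·2 = 21.9 m³/s.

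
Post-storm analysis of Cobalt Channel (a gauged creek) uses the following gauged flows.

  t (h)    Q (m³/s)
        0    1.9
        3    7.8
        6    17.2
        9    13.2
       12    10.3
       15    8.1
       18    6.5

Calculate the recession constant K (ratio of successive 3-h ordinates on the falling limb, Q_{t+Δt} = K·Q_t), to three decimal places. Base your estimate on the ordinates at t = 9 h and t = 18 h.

Using the recession-limb readings at t = 9 h and t = 18 h: Q falls from 13.2 to 6.5 m³/s over 3 intervals.
K = (Q₂/Q₁)^(1/3) = (6.5/13.2)^(1/3) = 0.790.

K ≈ 0.790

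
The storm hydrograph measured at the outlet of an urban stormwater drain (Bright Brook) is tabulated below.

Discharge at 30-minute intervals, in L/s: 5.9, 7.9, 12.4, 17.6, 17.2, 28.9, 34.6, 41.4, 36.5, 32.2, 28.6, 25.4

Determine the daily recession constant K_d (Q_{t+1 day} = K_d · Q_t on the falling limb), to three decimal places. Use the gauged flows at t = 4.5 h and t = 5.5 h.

Between t = 4.5 h and t = 5.5 h the flow falls from 32.2 to 25.4 L/s over 2×0.5 h = 1 h.
Per-interval ratio K = (25.4/32.2)^(1/2) = 0.8882; K_d = K^(24/0.5) = 0.003.

K_d ≈ 0.003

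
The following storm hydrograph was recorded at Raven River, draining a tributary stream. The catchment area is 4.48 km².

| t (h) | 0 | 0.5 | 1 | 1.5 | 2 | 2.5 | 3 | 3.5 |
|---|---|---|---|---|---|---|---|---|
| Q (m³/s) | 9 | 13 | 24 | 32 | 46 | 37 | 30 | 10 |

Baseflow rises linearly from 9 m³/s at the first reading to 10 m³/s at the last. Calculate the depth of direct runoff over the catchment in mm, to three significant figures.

Direct runoff: 0.00, 3.86, 14.71, 22.57, 36.43, 27.29, 20.14, 0.00 m³/s; ΣQ_DR = 125.0 m³/s.
V = ΣQ_DR · Δt = 125.0 × 1800 s = 2.250 × 10^5 m³.
Over A = 4.48 km², depth = V / A = 50.2 mm.

d ≈ 50.2 mm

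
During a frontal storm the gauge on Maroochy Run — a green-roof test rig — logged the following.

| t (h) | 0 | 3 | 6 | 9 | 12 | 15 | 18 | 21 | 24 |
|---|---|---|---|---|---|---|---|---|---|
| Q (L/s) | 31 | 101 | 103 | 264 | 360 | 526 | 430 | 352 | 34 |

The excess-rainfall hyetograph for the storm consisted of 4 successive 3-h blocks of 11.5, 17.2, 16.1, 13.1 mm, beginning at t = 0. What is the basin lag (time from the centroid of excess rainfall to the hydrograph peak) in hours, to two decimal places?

Centroid of excess rainfall: t_c = Σ P_i·t̄_i / ΣP_i = 6.0959 h (block centres at 1.5, 4.5, 7.5, 10.5 h).
Hydrograph peak occurs at t = 15 h, so basin lag t_L = 15 − 6.0959 = 8.90 h.

t_L ≈ 8.90 h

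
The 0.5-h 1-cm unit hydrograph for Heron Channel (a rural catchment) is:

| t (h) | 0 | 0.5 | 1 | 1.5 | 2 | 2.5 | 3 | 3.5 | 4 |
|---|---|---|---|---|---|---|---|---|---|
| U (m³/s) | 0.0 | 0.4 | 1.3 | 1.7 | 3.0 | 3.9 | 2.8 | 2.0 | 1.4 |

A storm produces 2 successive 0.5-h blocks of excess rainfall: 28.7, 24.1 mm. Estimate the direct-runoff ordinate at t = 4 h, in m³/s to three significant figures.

By discrete convolution, Q_j = Σ (P_i / 10 mm) · U_{j−i}.
At t = 4 h (j=8): Q = (28.7/10)·1.4 + (24.1/10)·2.0 = 8.84 m³/s.

Q ≈ 8.84 m³/s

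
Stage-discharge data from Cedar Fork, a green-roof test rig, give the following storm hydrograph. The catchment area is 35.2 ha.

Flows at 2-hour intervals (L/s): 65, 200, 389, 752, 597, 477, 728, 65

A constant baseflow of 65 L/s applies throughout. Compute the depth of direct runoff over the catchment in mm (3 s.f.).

d ≈ 56.3 mm

Direct runoff: 0.0, 135.0, 324.0, 687.0, 532.0, 412.0, 663.0, 0.0 L/s; ΣQ_DR = 2753 L/s.
V = ΣQ_DR · Δt = 2753 × 7200 s = 1.982 × 10^7 L.
Over A = 35.2 ha, depth = V / A = 56.3 mm.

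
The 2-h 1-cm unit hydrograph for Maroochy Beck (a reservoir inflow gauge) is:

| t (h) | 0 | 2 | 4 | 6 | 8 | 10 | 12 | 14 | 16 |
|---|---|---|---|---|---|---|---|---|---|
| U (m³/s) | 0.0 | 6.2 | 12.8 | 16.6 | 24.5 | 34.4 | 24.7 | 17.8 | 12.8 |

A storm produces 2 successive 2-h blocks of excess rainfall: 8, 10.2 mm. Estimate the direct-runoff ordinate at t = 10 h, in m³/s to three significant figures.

Q ≈ 52.5 m³/s

By discrete convolution, Q_j = Σ (P_i / 10 mm) · U_{j−i}.
At t = 10 h (j=5): Q = (8/10)·34.4 + (10.2/10)·24.5 = 52.5 m³/s.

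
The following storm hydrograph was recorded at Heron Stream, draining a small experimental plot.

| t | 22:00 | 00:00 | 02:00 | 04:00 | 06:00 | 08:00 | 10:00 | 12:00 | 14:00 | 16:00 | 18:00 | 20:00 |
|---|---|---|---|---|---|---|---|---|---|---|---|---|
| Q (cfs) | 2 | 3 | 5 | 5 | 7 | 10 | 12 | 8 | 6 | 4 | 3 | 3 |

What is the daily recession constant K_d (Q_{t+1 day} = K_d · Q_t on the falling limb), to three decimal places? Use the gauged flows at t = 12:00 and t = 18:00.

Between t = 12:00 and t = 18:00 the flow falls from 8 to 3 cfs over 3×2 h = 6 h.
Per-interval ratio K = (3/8)^(1/3) = 0.7211; K_d = K^(24/2) = 0.020.

K_d ≈ 0.020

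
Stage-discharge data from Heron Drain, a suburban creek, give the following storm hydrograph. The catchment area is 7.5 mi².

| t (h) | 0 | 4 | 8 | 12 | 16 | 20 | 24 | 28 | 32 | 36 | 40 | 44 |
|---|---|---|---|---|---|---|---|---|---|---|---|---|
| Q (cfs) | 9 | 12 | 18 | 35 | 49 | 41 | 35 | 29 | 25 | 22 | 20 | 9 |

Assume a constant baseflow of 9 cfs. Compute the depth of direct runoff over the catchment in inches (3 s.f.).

d ≈ 0.162 in

Direct runoff: 0.0, 3.0, 9.0, 26.0, 40.0, 32.0, 26.0, 20.0, 16.0, 13.0, 11.0, 0.0 cfs; ΣQ_DR = 196.0 cfs.
V = ΣQ_DR · Δt = 196.0 × 14400 s = 2.822 × 10^6 ft³.
Over A = 7.5 mi², depth = V / A = 0.162 in.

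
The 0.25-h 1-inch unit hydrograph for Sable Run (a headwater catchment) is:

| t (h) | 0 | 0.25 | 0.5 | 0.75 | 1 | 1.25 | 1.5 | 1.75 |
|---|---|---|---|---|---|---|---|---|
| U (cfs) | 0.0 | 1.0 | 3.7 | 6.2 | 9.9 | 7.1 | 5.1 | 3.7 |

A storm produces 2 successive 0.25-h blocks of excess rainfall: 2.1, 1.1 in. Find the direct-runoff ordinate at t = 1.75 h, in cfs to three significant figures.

Q ≈ 13.4 cfs

By discrete convolution, Q_j = Σ (P_i / 1 in) · U_{j−i}.
At t = 1.75 h (j=7): Q = (2.1/1)·3.7 + (1.1/1)·5.1 = 13.4 cfs.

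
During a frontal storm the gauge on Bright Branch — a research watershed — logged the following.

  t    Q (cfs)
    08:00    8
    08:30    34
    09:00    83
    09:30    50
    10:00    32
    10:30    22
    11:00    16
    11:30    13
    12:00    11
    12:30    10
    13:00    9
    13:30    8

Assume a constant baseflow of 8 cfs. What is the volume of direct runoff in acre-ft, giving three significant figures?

V ≈ 8.26 acre-ft

Direct-runoff ordinates (Q − Q_b): 0.0, 26.0, 75.0, 42.0, 24.0, 14.0, 8.0, 5.0, 3.0, 2.0, 1.0, 0.0 cfs.
ΣQ_DR = 200.0 cfs.
With Δt = 0.5 h = 1800 s, V = ΣQ_DR · Δt = 200.0 × 1800 = 3.60 × 10^5 ft³ = 8.26 acre-ft.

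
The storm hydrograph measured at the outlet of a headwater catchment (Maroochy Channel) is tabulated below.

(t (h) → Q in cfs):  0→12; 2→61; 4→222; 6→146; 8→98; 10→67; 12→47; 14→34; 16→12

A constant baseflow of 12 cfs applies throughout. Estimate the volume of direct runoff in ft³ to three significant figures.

V ≈ 4.26 × 10^6 ft³

Direct-runoff ordinates (Q − Q_b): 0.0, 49.0, 210.0, 134.0, 86.0, 55.0, 35.0, 22.0, 0.0 cfs.
ΣQ_DR = 591.0 cfs.
With Δt = 2 h = 7200 s, V = ΣQ_DR · Δt = 591.0 × 7200 = 4.26 × 10^6 ft³.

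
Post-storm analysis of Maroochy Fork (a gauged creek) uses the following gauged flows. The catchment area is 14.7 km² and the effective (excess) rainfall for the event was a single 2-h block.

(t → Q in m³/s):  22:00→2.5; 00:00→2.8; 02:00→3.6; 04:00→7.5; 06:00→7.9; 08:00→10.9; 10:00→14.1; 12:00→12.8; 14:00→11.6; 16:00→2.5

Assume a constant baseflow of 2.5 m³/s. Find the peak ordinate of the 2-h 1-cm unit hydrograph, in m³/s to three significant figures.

U_p ≈ 4.63 m³/s

Direct runoff: 0.0, 0.3, 1.1, 5.0, 5.4, 8.4, 11.6, 10.3, 9.1, 0.0 m³/s; ΣQ_DR = 51.20 m³/s, peak = 11.6 m³/s.
Runoff depth d = ΣQ_DR·Δt / A = 51.20 × 7200 / (14.7 km²) = 25.08 mm.
The 1-cm UH is the DRH scaled by (10 mm)/d, so U_p = 11.6 × 10/25.08 = 4.63 m³/s.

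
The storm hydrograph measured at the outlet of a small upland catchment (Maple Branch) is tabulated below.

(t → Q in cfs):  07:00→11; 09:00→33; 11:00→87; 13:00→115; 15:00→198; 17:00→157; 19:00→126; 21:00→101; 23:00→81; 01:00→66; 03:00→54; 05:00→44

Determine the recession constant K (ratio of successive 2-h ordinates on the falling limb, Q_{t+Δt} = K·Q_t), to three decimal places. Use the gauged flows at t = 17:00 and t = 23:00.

Using the recession-limb readings at t = 17:00 and t = 23:00: Q falls from 157 to 81 cfs over 3 intervals.
K = (Q₂/Q₁)^(1/3) = (81/157)^(1/3) = 0.802.

K ≈ 0.802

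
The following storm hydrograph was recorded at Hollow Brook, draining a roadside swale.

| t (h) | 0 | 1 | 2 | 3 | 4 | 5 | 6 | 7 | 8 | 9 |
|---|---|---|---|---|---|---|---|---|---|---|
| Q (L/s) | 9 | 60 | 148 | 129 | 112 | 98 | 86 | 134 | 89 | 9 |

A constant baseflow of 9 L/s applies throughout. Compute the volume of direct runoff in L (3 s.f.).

V ≈ 2.82 × 10^6 L

Direct-runoff ordinates (Q − Q_b): 0.0, 51.0, 139.0, 120.0, 103.0, 89.0, 77.0, 125.0, 80.0, 0.0 L/s.
ΣQ_DR = 784.0 L/s.
With Δt = 1 h = 3600 s, V = ΣQ_DR · Δt = 784.0 × 3600 = 2.82 × 10^6 L.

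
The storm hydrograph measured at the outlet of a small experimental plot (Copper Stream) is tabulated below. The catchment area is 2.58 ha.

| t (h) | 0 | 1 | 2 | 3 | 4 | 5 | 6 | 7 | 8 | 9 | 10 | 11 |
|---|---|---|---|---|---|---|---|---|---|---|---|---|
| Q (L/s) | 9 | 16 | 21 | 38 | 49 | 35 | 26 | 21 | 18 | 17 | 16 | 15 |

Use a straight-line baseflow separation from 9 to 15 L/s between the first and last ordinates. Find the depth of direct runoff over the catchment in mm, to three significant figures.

Direct runoff: 0.00, 6.45, 10.91, 27.36, 37.82, 23.27, 13.73, 8.18, 4.64, 3.09, 1.55, 0.00 L/s; ΣQ_DR = 137.0 L/s.
V = ΣQ_DR · Δt = 137.0 × 3600 s = 4.932 × 10^5 L.
Over A = 2.58 ha, depth = V / A = 19.1 mm.

d ≈ 19.1 mm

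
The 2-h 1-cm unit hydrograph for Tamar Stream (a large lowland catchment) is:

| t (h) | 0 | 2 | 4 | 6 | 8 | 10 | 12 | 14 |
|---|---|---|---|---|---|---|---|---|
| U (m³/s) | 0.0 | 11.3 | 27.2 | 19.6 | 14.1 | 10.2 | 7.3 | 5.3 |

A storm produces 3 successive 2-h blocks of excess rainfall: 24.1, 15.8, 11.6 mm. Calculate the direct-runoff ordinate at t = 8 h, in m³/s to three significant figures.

Q ≈ 96.5 m³/s

By discrete convolution, Q_j = Σ (P_i / 10 mm) · U_{j−i}.
At t = 8 h (j=4): Q = (24.1/10)·14.1 + (15.8/10)·19.6 + (11.6/10)·27.2 = 96.5 m³/s.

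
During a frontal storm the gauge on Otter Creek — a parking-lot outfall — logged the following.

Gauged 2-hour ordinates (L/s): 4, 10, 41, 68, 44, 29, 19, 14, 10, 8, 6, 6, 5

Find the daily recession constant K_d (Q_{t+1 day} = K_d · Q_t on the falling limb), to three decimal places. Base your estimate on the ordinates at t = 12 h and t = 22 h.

Between t = 12 h and t = 22 h the flow falls from 19 to 6 L/s over 5×2 h = 10 h.
Per-interval ratio K = (6/19)^(1/5) = 0.7941; K_d = K^(24/2) = 0.063.

K_d ≈ 0.063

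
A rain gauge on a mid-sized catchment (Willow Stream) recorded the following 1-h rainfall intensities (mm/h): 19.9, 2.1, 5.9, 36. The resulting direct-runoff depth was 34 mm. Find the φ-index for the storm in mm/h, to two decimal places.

φ ≈ 10.95 mm/h

Only the 2 blocks with intensity above φ contribute runoff: 19.9, 36 mm/h.
Σ(I−φ)·Δt = d  ⇒  (19.9+36 − 2φ)·1 = 34
φ = (55.90 − 34/1) / 2 = 10.95 mm/h.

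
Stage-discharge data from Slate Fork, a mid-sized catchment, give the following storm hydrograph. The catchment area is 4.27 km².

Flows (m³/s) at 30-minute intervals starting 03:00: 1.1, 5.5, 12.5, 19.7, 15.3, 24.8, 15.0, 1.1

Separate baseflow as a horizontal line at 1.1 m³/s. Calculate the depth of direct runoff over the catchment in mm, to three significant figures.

d ≈ 36.3 mm

Direct runoff: 0.0, 4.4, 11.4, 18.6, 14.2, 23.7, 13.9, 0.0 m³/s; ΣQ_DR = 86.20 m³/s.
V = ΣQ_DR · Δt = 86.20 × 1800 s = 1.552 × 10^5 m³.
Over A = 4.27 km², depth = V / A = 36.3 mm.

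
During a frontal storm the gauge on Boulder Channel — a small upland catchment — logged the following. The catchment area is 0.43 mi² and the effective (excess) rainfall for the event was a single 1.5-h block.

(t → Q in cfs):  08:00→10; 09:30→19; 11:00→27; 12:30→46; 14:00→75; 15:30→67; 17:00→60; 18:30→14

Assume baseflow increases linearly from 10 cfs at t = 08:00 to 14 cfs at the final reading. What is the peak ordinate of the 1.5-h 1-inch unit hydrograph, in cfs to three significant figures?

Direct runoff: 0.00, 8.43, 15.86, 34.29, 62.71, 54.14, 46.57, 0.00 cfs; ΣQ_DR = 222.0 cfs, peak = 62.71 cfs.
Runoff depth d = ΣQ_DR·Δt / A = 222.0 × 5400 / (0.43 mi²) = 1.200 in.
The 1-inch UH is the DRH scaled by (1 in)/d, so U_p = 62.71 × 1/1.200 = 52.3 cfs.

U_p ≈ 52.3 cfs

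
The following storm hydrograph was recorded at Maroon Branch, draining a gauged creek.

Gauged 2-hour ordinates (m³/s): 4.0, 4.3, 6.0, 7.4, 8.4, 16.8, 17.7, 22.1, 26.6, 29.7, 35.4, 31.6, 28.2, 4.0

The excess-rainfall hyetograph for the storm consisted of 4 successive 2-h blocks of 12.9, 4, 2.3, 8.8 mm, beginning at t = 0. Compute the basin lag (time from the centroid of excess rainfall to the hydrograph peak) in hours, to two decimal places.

Centroid of excess rainfall: t_c = Σ P_i·t̄_i / ΣP_i = 3.5000 h (block centres at 1, 3, 5, 7 h).
Hydrograph peak occurs at t = 20 h, so basin lag t_L = 20 − 3.5000 = 16.50 h.

t_L ≈ 16.50 h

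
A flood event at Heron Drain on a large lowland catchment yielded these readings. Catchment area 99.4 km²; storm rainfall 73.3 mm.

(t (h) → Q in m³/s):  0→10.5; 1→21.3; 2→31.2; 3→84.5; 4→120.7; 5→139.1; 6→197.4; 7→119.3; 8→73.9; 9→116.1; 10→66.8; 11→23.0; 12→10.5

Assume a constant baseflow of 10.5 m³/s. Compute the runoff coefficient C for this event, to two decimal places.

ΣQ_DR = 877.8 m³/s; V = ΣQ_DR·Δt = 3.160 × 10^6 m³.
Runoff depth d = V / A = 31.79 mm.
C = d / P = 31.79 / 73.3 = 0.43.

C ≈ 0.43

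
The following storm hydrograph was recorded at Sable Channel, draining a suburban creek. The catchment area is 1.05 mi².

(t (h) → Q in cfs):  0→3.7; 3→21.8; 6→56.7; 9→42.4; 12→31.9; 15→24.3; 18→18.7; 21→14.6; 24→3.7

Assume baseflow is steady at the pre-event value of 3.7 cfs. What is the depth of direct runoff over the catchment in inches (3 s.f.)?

Direct runoff: 0.0, 18.1, 53.0, 38.7, 28.2, 20.6, 15.0, 10.9, 0.0 cfs; ΣQ_DR = 184.5 cfs.
V = ΣQ_DR · Δt = 184.5 × 10800 s = 1.993 × 10^6 ft³.
Over A = 1.05 mi², depth = V / A = 0.817 in.

d ≈ 0.817 in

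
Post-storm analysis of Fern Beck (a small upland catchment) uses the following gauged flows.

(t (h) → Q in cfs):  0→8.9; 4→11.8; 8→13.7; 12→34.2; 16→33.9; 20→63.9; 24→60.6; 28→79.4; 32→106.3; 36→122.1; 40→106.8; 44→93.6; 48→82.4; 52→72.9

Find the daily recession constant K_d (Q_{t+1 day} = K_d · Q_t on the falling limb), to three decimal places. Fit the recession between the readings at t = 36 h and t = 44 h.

K_d ≈ 0.450

Between t = 36 h and t = 44 h the flow falls from 122.1 to 93.6 cfs over 2×4 h = 8 h.
Per-interval ratio K = (93.6/122.1)^(1/2) = 0.8755; K_d = K^(24/4) = 0.450.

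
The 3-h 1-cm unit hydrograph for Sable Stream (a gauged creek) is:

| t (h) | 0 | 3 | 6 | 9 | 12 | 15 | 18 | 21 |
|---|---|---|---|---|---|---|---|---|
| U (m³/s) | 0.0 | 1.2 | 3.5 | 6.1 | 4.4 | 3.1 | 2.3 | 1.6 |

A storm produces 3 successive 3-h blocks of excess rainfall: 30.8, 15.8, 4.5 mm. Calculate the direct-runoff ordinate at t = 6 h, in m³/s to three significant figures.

By discrete convolution, Q_j = Σ (P_i / 10 mm) · U_{j−i}.
At t = 6 h (j=2): Q = (30.8/10)·3.5 + (15.8/10)·1.2 + (4.5/10)·0.0 = 12.7 m³/s.

Q ≈ 12.7 m³/s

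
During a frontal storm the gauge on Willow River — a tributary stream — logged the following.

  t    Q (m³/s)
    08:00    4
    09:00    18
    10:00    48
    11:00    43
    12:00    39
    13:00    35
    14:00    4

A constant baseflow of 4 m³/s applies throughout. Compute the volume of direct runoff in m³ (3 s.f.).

V ≈ 5.87 × 10^5 m³

Direct-runoff ordinates (Q − Q_b): 0.0, 14.0, 44.0, 39.0, 35.0, 31.0, 0.0 m³/s.
ΣQ_DR = 163.0 m³/s.
With Δt = 1 h = 3600 s, V = ΣQ_DR · Δt = 163.0 × 3600 = 5.87 × 10^5 m³.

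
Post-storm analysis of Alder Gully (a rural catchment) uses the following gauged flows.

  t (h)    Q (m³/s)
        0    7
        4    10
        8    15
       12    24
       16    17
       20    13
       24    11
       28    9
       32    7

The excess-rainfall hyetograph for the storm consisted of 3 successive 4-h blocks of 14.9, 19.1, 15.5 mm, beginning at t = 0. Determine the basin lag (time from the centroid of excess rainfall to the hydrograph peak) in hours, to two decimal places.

t_L ≈ 5.95 h

Centroid of excess rainfall: t_c = Σ P_i·t̄_i / ΣP_i = 6.0485 h (block centres at 2, 6, 10 h).
Hydrograph peak occurs at t = 12 h, so basin lag t_L = 12 − 6.0485 = 5.95 h.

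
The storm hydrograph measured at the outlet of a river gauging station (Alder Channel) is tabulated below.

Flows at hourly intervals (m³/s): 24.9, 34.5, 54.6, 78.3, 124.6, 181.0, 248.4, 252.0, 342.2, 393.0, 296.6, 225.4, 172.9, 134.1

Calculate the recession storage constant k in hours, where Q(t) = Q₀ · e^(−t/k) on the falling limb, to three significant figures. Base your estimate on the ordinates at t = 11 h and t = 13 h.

k ≈ 3.85 h

On the falling limb, Q drops from 225.4 to 134.1 m³/s between t = 11 h and t = 13 h (Δt = 2 h).
k = −Δt / ln(Q₂/Q₁) = −2 / ln(134.1/225.4) = 3.85 h.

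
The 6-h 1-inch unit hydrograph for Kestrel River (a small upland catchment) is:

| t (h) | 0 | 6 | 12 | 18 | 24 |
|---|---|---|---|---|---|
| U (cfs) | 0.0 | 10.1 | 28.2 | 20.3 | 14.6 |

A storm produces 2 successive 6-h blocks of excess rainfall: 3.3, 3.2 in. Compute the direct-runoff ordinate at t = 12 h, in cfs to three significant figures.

Q ≈ 125 cfs

By discrete convolution, Q_j = Σ (P_i / 1 in) · U_{j−i}.
At t = 12 h (j=2): Q = (3.3/1)·28.2 + (3.2/1)·10.1 = 125 cfs.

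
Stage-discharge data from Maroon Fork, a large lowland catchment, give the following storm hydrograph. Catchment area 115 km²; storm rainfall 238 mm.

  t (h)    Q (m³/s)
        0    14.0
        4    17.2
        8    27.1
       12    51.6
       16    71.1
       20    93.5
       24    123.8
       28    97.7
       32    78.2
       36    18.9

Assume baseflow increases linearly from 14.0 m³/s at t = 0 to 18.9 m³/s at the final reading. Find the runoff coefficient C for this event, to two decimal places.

ΣQ_DR = 428.6 m³/s; V = ΣQ_DR·Δt = 6.172 × 10^6 m³.
Runoff depth d = V / A = 53.67 mm.
C = d / P = 53.67 / 238 = 0.23.

C ≈ 0.23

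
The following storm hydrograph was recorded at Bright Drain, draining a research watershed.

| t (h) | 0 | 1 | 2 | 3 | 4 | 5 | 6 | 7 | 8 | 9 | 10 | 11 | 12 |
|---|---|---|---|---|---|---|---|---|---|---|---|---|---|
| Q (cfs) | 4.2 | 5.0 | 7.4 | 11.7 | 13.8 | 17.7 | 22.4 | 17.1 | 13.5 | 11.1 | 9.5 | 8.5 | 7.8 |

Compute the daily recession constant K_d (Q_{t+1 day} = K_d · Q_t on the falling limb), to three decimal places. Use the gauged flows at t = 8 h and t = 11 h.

Between t = 8 h and t = 11 h the flow falls from 13.5 to 8.5 cfs over 3×1 h = 3 h.
Per-interval ratio K = (8.5/13.5)^(1/3) = 0.8571; K_d = K^(24/1) = 0.025.

K_d ≈ 0.025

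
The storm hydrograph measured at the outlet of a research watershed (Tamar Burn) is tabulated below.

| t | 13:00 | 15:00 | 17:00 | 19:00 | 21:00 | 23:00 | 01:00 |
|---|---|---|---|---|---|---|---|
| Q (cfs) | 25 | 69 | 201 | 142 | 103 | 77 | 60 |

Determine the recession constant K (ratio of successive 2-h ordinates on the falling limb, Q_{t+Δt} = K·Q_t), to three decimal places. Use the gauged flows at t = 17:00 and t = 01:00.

K ≈ 0.739

Using the recession-limb readings at t = 17:00 and t = 01:00: Q falls from 201 to 60 cfs over 4 intervals.
K = (Q₂/Q₁)^(1/4) = (60/201)^(1/4) = 0.739.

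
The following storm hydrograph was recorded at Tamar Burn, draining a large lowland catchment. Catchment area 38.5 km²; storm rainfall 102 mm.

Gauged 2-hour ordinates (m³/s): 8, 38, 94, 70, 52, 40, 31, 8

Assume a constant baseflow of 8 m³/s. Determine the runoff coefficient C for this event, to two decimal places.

C ≈ 0.51

ΣQ_DR = 277.0 m³/s; V = ΣQ_DR·Δt = 1.994 × 10^6 m³.
Runoff depth d = V / A = 51.80 mm.
C = d / P = 51.80 / 102 = 0.51.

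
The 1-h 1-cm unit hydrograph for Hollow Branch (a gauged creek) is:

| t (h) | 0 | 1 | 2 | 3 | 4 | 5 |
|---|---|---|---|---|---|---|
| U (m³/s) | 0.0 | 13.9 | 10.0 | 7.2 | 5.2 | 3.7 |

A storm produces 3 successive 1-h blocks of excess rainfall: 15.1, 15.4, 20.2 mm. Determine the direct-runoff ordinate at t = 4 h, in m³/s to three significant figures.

Q ≈ 39.1 m³/s

By discrete convolution, Q_j = Σ (P_i / 10 mm) · U_{j−i}.
At t = 4 h (j=4): Q = (15.1/10)·5.2 + (15.4/10)·7.2 + (20.2/10)·10.0 = 39.1 m³/s.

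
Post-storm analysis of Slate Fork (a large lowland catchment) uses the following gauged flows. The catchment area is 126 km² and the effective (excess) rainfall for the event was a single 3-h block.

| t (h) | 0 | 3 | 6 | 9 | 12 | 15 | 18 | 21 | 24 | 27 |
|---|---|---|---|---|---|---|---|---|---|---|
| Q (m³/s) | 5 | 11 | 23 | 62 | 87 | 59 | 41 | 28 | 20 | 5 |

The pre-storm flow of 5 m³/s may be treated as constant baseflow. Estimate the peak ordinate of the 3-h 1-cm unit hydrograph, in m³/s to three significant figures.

Direct runoff: 0.0, 6.0, 18.0, 57.0, 82.0, 54.0, 36.0, 23.0, 15.0, 0.0 m³/s; ΣQ_DR = 291.0 m³/s, peak = 82.0 m³/s.
Runoff depth d = ΣQ_DR·Δt / A = 291.0 × 10800 / (126 km²) = 24.94 mm.
The 1-cm UH is the DRH scaled by (10 mm)/d, so U_p = 82.0 × 10/24.94 = 32.9 m³/s.

U_p ≈ 32.9 m³/s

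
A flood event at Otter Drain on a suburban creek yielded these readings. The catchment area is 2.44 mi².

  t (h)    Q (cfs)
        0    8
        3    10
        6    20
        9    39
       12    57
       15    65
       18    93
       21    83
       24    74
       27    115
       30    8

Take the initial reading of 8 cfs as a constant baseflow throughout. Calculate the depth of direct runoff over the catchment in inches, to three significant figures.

Direct runoff: 0.0, 2.0, 12.0, 31.0, 49.0, 57.0, 85.0, 75.0, 66.0, 107.0, 0.0 cfs; ΣQ_DR = 484.0 cfs.
V = ΣQ_DR · Δt = 484.0 × 10800 s = 5.227 × 10^6 ft³.
Over A = 2.44 mi², depth = V / A = 0.922 in.

d ≈ 0.922 in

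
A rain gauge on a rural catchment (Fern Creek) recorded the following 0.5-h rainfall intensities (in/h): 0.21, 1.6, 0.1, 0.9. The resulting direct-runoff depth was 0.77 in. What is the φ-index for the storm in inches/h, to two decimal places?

φ ≈ 0.48 in/h

Only the 2 blocks with intensity above φ contribute runoff: 1.6, 0.9 in/h.
Σ(I−φ)·Δt = d  ⇒  (1.6+0.9 − 2φ)·0.5 = 0.77
φ = (2.500 − 0.77/0.5) / 2 = 0.48 in/h.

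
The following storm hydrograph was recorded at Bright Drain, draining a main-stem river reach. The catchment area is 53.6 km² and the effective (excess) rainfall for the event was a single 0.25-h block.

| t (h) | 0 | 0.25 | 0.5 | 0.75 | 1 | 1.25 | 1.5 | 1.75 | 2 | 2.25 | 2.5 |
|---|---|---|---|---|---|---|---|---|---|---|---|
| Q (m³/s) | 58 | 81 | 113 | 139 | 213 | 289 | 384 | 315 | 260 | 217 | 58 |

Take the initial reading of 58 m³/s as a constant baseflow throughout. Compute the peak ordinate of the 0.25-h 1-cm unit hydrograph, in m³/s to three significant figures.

U_p ≈ 130 m³/s

Direct runoff: 0.0, 23.0, 55.0, 81.0, 155.0, 231.0, 326.0, 257.0, 202.0, 159.0, 0.0 m³/s; ΣQ_DR = 1489 m³/s, peak = 326.0 m³/s.
Runoff depth d = ΣQ_DR·Δt / A = 1489 × 900 / (53.6 km²) = 25.00 mm.
The 1-cm UH is the DRH scaled by (10 mm)/d, so U_p = 326.0 × 10/25.00 = 130 m³/s.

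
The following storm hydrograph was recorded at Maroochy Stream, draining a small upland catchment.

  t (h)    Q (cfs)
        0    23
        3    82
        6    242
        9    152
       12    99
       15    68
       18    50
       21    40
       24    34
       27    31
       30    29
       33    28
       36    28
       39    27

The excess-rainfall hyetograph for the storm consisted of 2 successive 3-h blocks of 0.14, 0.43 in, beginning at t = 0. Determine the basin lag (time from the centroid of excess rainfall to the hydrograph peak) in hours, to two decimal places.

Centroid of excess rainfall: t_c = Σ P_i·t̄_i / ΣP_i = 3.7632 h (block centres at 1.5, 4.5 h).
Hydrograph peak occurs at t = 6 h, so basin lag t_L = 6 − 3.7632 = 2.24 h.

t_L ≈ 2.24 h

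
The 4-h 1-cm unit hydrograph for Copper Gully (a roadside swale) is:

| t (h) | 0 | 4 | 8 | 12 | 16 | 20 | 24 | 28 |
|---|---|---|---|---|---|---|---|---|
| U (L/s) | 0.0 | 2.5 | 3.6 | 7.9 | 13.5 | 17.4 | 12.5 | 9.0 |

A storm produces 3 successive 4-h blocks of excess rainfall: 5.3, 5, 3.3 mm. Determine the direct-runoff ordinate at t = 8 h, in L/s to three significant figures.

By discrete convolution, Q_j = Σ (P_i / 10 mm) · U_{j−i}.
At t = 8 h (j=2): Q = (5.3/10)·3.6 + (5/10)·2.5 + (3.3/10)·0.0 = 3.16 L/s.

Q ≈ 3.16 L/s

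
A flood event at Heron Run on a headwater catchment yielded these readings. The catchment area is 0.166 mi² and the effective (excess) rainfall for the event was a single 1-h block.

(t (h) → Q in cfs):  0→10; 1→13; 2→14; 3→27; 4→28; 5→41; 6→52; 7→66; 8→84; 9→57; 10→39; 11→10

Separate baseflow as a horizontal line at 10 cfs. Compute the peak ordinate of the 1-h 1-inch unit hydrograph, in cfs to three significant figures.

Direct runoff: 0.0, 3.0, 4.0, 17.0, 18.0, 31.0, 42.0, 56.0, 74.0, 47.0, 29.0, 0.0 cfs; ΣQ_DR = 321.0 cfs, peak = 74.0 cfs.
Runoff depth d = ΣQ_DR·Δt / A = 321.0 × 3600 / (0.166 mi²) = 2.996 in.
The 1-inch UH is the DRH scaled by (1 in)/d, so U_p = 74.0 × 1/2.996 = 24.7 cfs.

U_p ≈ 24.7 cfs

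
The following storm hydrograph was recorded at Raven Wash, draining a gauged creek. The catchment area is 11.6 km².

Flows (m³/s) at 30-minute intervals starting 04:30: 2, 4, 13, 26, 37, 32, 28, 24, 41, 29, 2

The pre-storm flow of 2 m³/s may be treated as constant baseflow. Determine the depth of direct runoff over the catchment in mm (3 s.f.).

Direct runoff: 0.0, 2.0, 11.0, 24.0, 35.0, 30.0, 26.0, 22.0, 39.0, 27.0, 0.0 m³/s; ΣQ_DR = 216.0 m³/s.
V = ΣQ_DR · Δt = 216.0 × 1800 s = 3.888 × 10^5 m³.
Over A = 11.6 km², depth = V / A = 33.5 mm.

d ≈ 33.5 mm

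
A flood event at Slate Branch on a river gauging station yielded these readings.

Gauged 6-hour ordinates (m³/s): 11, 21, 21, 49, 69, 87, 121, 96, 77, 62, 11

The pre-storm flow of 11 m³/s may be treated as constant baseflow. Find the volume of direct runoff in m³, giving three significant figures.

V ≈ 1.09 × 10^7 m³

Direct-runoff ordinates (Q − Q_b): 0.0, 10.0, 10.0, 38.0, 58.0, 76.0, 110.0, 85.0, 66.0, 51.0, 0.0 m³/s.
ΣQ_DR = 504.0 m³/s.
With Δt = 6 h = 21600 s, V = ΣQ_DR · Δt = 504.0 × 21600 = 1.09 × 10^7 m³.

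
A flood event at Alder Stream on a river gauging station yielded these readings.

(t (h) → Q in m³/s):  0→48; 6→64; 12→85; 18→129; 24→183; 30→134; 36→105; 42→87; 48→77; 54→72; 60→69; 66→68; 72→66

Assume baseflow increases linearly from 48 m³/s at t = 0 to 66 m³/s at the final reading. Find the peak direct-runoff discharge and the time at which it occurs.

Subtracting baseflow gives direct-runoff ordinates: 0.00, 14.50, 34.00, 76.50, 129.00, 78.50, 48.00, 28.50, 17.00, 10.50, 6.00, 3.50, 0.00 m³/s.
The maximum is 129.00 m³/s, occurring at the reading for t = 24 h.

Q_p = 129.00 m³/s at t = 24 h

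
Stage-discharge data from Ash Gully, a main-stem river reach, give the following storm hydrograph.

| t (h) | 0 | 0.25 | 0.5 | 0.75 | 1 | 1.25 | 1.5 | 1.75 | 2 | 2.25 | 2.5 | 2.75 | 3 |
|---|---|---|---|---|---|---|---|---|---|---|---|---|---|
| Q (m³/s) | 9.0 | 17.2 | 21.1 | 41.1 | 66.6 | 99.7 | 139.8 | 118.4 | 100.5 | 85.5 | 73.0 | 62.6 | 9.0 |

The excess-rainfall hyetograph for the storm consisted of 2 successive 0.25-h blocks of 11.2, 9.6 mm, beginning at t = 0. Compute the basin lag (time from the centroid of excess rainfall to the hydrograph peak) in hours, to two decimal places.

t_L ≈ 1.26 h

Centroid of excess rainfall: t_c = Σ P_i·t̄_i / ΣP_i = 0.2404 h (block centres at 0.125, 0.375 h).
Hydrograph peak occurs at t = 1.5 h, so basin lag t_L = 1.5 − 0.2404 = 1.26 h.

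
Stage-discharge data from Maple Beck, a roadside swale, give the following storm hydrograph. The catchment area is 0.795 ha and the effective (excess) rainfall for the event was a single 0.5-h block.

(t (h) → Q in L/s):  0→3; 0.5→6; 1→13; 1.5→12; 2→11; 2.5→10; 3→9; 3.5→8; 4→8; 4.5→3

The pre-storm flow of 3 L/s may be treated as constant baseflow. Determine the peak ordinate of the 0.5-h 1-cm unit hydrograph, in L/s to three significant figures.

Direct runoff: 0.0, 3.0, 10.0, 9.0, 8.0, 7.0, 6.0, 5.0, 5.0, 0.0 L/s; ΣQ_DR = 53.00 L/s, peak = 10.0 L/s.
Runoff depth d = ΣQ_DR·Δt / A = 53.00 × 1800 / (0.795 ha) = 12.00 mm.
The 1-cm UH is the DRH scaled by (10 mm)/d, so U_p = 10.0 × 10/12.00 = 8.33 L/s.

U_p ≈ 8.33 L/s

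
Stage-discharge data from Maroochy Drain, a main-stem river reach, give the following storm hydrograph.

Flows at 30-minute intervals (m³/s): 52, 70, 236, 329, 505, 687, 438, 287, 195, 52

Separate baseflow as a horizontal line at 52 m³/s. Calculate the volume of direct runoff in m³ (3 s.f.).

Direct-runoff ordinates (Q − Q_b): 0.0, 18.0, 184.0, 277.0, 453.0, 635.0, 386.0, 235.0, 143.0, 0.0 m³/s.
ΣQ_DR = 2331 m³/s.
With Δt = 0.5 h = 1800 s, V = ΣQ_DR · Δt = 2331 × 1800 = 4.20 × 10^6 m³.

V ≈ 4.20 × 10^6 m³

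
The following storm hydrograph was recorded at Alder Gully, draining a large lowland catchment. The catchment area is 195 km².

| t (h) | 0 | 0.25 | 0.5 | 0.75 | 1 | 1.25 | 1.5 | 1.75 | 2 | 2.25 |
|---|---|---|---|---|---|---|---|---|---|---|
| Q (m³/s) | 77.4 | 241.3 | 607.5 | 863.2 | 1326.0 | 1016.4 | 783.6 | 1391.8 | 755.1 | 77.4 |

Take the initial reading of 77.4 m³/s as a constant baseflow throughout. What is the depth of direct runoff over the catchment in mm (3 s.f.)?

Direct runoff: 0.0, 163.9, 530.1, 785.8, 1248.6, 939.0, 706.2, 1314.4, 677.7, 0.0 m³/s; ΣQ_DR = 6366 m³/s.
V = ΣQ_DR · Δt = 6366 × 900 s = 5.729 × 10^6 m³.
Over A = 195 km², depth = V / A = 29.4 mm.

d ≈ 29.4 mm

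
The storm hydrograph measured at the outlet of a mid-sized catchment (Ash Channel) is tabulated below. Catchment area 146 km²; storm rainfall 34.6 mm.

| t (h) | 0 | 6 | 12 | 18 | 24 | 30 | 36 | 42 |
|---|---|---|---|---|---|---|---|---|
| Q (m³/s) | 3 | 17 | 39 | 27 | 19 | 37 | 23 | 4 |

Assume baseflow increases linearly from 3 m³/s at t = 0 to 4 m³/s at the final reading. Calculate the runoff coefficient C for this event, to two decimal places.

ΣQ_DR = 141.0 m³/s; V = ΣQ_DR·Δt = 3.046 × 10^6 m³.
Runoff depth d = V / A = 20.86 mm.
C = d / P = 20.86 / 34.6 = 0.60.

C ≈ 0.60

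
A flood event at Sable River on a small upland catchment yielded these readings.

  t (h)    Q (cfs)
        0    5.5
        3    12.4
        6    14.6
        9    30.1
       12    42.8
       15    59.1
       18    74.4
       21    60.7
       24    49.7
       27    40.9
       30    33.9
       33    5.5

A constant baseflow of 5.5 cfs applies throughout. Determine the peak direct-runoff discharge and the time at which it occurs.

Subtracting baseflow gives direct-runoff ordinates: 0.0, 6.9, 9.1, 24.6, 37.3, 53.6, 68.9, 55.2, 44.2, 35.4, 28.4, 0.0 cfs.
The maximum is 68.9 cfs, occurring at the reading for t = 18 h.

Q_p = 68.9 cfs at t = 18 h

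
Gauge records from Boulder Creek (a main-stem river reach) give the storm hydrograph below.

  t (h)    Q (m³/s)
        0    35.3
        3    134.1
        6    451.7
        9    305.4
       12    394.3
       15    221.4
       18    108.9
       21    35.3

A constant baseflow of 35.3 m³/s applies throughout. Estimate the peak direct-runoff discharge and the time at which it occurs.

Subtracting baseflow gives direct-runoff ordinates: 0.0, 98.8, 416.4, 270.1, 359.0, 186.1, 73.6, 0.0 m³/s.
The maximum is 416.4 m³/s, occurring at the reading for t = 6 h.

Q_p = 416.4 m³/s at t = 6 h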